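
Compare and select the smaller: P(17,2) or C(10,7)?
C(10,7)

Solution: P(17,2)=272, C(10,7)=120.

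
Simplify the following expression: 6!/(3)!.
This equals 6×5×4 = 120.

Answer: 120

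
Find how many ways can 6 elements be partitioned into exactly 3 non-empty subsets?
This equals S(6,3), the Stirling number of the 2nd kind.
Using the Stirling recurrence: S(n,k) = k·S(n-1,k) + S(n-1,k-1)
S(6,3) = 3·S(5,3) + S(5,2)
         = 3·25 + 15
         = 75 + 15
         = 90

Answer: 90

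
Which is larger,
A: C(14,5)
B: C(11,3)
A=C(14,5)=2,002, B=C(11,3)=165.
Final answer: A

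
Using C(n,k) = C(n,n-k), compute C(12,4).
C(12,4) = C(12,8) = 495.
Final answer: 495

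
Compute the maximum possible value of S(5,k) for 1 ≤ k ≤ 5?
25
Row S(5,k) for k = 1..5 (via S(n,k) = k·S(n−1,k) + S(n−1,k−1)): 1, 15, 25, 10, 1. The row is unimodal; maximum at k = 3: 25.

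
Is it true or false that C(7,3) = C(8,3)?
False

Explanation: LHS = C(7,3) = 35; RHS = C(8,3) = 56. 35 ≠ 56, so the statement does not hold.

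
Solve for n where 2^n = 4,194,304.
22
4,194,304 = 1,024 × 1,024 × 4 = 2^10 × 2^10 × 2^2 = 2^22, so n = 22.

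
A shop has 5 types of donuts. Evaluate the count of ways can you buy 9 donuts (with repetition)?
715

Explanation: Stars and bars: C(9+5-1, 9) = C(13, 9) = 715.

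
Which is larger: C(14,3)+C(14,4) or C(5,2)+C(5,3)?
C(14,3)+C(14,4)

Explanation: First=1,365, Second=20.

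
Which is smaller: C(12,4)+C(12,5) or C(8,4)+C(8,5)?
C(8,4)+C(8,5)

First=1,287, Second=126.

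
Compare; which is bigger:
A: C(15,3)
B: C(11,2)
A=C(15,3)=455, B=C(11,2)=55.

Answer: A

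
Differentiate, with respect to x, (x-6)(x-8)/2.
(2x - 14)/2

Explanation: d/dx[(x-6)(x-8)] = (x-8) + (x-6) = 2x - 14. Dividing by 2 gives (2x - 14)/2.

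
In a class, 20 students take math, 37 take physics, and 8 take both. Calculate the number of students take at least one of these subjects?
|A∪B| = |A|+|B|-|A∩B| = 20+37-8 = 49.
Final answer: 49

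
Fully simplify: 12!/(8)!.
11,880

Explanation: This equals 12×11×...×9 = 11,880.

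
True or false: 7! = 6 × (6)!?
False
7! = 7 × 6! = 5,040, but 6 × 6! = 4,320.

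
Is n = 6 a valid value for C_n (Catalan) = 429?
No

Reasoning: C_6 = C(12,6)/(6+1) = 924/7 = 132, which does not equal 429.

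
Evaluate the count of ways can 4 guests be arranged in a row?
24

Explanation: Arrangements of 4 distinct objects: 4! = 24.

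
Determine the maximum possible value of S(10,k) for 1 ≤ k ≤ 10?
42,525

Row S(10,k) for k = 1..10 (via S(n,k) = k·S(n−1,k) + S(n−1,k−1)): 1, 511, 9,330, 34,105, 42,525, 22,827, 5,880, 750, 45, 1. The row is unimodal; maximum at k = 5: 42,525.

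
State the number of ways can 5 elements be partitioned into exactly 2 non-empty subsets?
15

Working:
This equals S(5,2), the Stirling number of the 2nd kind.
Using the Stirling recurrence: S(n,k) = k·S(n-1,k) + S(n-1,k-1)
S(5,2) = 2·S(4,2) + S(4,1)
         = 2·7 + 1
         = 14 + 1
         = 15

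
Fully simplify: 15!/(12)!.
2,730

Solution: This equals 15×14×13 = 2,730.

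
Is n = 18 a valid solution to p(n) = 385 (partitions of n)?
Yes

Explanation: Pentagonal recurrence p(n) = p(n−1) + p(n−2) − p(n−5) − p(n−7) + …: p(18) = p(17) + p(16) − p(13) − p(11) + p(6) + p(3) = 297 + 231 − 101 − 56 + 11 + 3 = 385, which equals 385.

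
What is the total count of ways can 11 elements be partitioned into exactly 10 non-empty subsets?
This equals S(11,10), the Stirling number of the 2nd kind.
Using the Stirling recurrence: S(n,k) = k·S(n-1,k) + S(n-1,k-1)
S(11,10) = 10·S(10,10) + S(10,9)
         = 10·1 + 45
         = 10 + 45
         = 55
Final answer: 55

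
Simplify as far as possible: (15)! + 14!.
1,394,852,659,200
(15)! + 14! = (15)·14! + 14! = (15+1)·14! = 16·14! = 1,394,852,659,200.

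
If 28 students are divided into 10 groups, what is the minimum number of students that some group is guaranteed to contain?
3
Pigeonhole: ⌈28/10⌉ = 3.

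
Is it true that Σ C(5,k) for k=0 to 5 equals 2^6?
False

Explanation: Binomial theorem: Σ C(5,k) = (1+1)^5 = 2^5 = 32; RHS 2^6 = 64.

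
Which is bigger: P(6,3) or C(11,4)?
C(11,4)

Explanation: P(6,3)=120, C(11,4)=330.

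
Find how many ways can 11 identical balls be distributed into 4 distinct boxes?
C(11+4-1, 4-1) = C(14, 3) = 364.

Answer: 364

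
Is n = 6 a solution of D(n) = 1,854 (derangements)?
No
D(6) = (6-1)·[D(5) + D(4)] = 5·[44 + 9] = 265, which does not equal 1,854.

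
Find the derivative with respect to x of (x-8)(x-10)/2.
(2x - 18)/2

d/dx[(x-8)(x-10)] = (x-10) + (x-8) = 2x - 18. Dividing by 2 gives (2x - 18)/2.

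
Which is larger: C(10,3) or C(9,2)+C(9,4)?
C(9,2)+C(9,4)

Reasoning: C(10,3)=120; C(9,2)+C(9,4)=36+126=162.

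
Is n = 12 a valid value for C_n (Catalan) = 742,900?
No
C_12 = C(24,12)/(12+1) = 2,704,156/13 = 208,012, which does not equal 742,900.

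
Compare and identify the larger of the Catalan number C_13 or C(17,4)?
C_13

Solution: C_13 = C(26,13)/(13+1) = 10,400,600/14 = 742,900; C(17,4) = 2,380.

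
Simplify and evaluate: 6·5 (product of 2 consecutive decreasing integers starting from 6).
30

This is P(6,2) = 6!/(4)! = 30.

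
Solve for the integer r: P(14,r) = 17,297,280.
7

Working:
P(14,r) = 14·13·…·(14−r+1), a product of r factors. Multiplying down from 14: 14 = 14; 14·13 = 182; 14·13·12 = 2,184; 14·13·12·11 = 24,024; 14·13·12·11·10 = 240,240; 14·13·12·11·10·9 = 2,162,160; 14·13·12·11·10·9·8 = 17,297,280 ✓ (7 factors). So r = 7.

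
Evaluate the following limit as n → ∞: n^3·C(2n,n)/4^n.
∞

Explanation: C(2n,n) ~ 4^n/√(πn), so n^3·C(2n,n)/4^n ~ n^(3 − 1/2)/√π → ∞.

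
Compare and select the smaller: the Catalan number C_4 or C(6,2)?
C_4

Explanation: C_4 = C(8,4)/(4+1) = 70/5 = 14; C(6,2) = 15.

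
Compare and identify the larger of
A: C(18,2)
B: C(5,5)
A=C(18,2)=153, B=C(5,5)=1.
Final answer: A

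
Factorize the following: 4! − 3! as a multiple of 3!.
3 × 3! = 18

Explanation: 4! − 3! = 4·3! − 3! = (4 − 1)·3! = 3 × 3! = 18.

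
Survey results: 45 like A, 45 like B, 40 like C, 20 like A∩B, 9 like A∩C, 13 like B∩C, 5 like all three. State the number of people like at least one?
93

|A∪B∪C| = 45+45+40-20-9-13+5 = 93.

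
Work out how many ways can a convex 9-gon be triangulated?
429

Reasoning: Using the Catalan number formula: C_n = C(2n, n) / (n+1)
C_7 = C(14, 7) / (7+1)
     = 3432 / 8
     = 429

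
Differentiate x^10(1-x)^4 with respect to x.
10x^9(1-x)^4 - 4x^10(1-x)^3

Reasoning: Product rule: 10x^{9}(1-x)^{4} + x^10·(-4)(1-x)^{3}.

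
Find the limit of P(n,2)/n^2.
1

Working:
P(n,2) = n(n-1) ≈ n^2 for large n. Limit = 1.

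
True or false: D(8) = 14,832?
False

Working:
Derangements of 8 elements: D(8) = (8-1)·[D(7) + D(6)] = 7·[1,854 + 265] = 14,833.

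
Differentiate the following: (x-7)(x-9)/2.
d/dx[(x-7)(x-9)] = (x-9) + (x-7) = 2x - 16. Dividing by 2 gives (2x - 16)/2.
Final answer: (2x - 16)/2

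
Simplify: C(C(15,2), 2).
5,460

Explanation: C(15,2) = 105, then C(105, 2) = 5,460.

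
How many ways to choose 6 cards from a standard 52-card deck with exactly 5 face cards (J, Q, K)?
31,680

Reasoning: 12 face cards and 40 non-face cards: C(12,5) × C(40,1) = 792 × 40 = 31,680.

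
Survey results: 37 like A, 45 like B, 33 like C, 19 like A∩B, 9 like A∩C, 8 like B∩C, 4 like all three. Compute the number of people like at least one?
83
|A∪B∪C| = 37+45+33-19-9-8+4 = 83.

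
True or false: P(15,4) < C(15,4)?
P(15,4) = 32,760 and C(15,4) = 1,365; P(n,r) = r! × C(n,r) so P > C whenever r ≥ 2.

Answer: False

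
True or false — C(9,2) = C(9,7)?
True

Symmetry C(n,k) = C(n,n-k): C(9,2) = 36 and C(9,7) = 36. Both sides agree, so the statement holds.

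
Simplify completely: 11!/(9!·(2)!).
55

This is C(11,9) = 55.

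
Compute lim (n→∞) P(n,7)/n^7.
1

Explanation: P(n,7) = n(n-1)···(n-6) ≈ n^7 for large n. Limit = 1.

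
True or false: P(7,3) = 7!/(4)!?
Permutation formula P(n,k) = n!/(n-k)!: 7!/4! = 5,040/24 = 210 = P(7,3). The statement holds.

Answer: True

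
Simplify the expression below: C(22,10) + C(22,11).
1,352,078
By Pascal's identity: C(23,11) = 1,352,078.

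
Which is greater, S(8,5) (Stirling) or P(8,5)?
P(8,5)

S(8,5) = 5·S(7,5) + S(7,4) = 5·140 + 350 = 1,050; P(8,5) = 6,720.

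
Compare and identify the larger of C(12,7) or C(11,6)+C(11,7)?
By Pascal's identity: C(12,7) = C(11,6)+C(11,7) = 792. Equal.
Final answer: Equal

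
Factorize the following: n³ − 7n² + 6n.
n³ − 7n² + 6n = n(n² − 7n + 6) = n(n − 1)(n − 6).

Answer: n(n − 1)(n − 6)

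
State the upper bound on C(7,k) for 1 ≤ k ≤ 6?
C(7,k) is maximised at the centre of the row: C(7,3) = 35.

Answer: 35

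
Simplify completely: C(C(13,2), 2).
3,003

Reasoning: C(13,2) = 78, then C(78, 2) = 3,003.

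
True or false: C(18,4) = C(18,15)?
False

Working:
C(18,4) = 3,060 but C(18,15) = 816; symmetry gives C(18,4) = C(18,14), not C(18,15).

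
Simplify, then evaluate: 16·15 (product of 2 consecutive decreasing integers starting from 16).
240

Reasoning: This is P(16,2) = 16!/(14)! = 240.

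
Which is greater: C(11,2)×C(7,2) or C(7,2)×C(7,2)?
C(11,2)×C(7,2)=1,155, C(7,2)×C(7,2)=441.
Final answer: C(11,2)×C(7,2)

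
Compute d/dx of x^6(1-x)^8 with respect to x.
Product rule: 6x^{5}(1-x)^{8} + x^6·(-8)(1-x)^{7}.
Final answer: 6x^5(1-x)^8 - 8x^6(1-x)^7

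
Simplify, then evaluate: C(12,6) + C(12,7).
By Pascal's identity: C(13,7) = 1,716.

Answer: 1,716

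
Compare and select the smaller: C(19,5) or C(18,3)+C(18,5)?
C(18,3)+C(18,5)

Explanation: C(19,5)=11,628; C(18,3)+C(18,5)=816+8,568=9,384.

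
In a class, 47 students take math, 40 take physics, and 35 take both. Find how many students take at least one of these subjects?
52
|A∪B| = |A|+|B|-|A∩B| = 47+40-35 = 52.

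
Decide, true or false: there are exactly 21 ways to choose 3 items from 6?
False

Working:
C(6,3) = 20 ≠ 21.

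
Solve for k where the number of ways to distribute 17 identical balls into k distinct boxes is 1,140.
4

Reasoning: Stars and bars: the count is C(17+k−1, k−1), increasing in k. k=2: C(18,1) = 18, k=3: C(19,2) = 171, k=4: C(20,3) = 1,140 ✓. So k = 4.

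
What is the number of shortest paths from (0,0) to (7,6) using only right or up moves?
1,716

Reasoning: Choose 7 rights from 13 moves: C(13,7) = 1,716.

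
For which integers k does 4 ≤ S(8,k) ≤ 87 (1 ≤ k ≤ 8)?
7

Solution: S(8,1)=1; S(8,2)=127; S(8,3)=966; S(8,4)=1,701; S(8,5)=1,050; S(8,6)=266; S(8,7)=28; S(8,8)=1. So valid k = 7.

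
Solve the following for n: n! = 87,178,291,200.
14

n! is strictly increasing. 12! = 479,001,600, 13! = 6,227,020,800, 14! = 87,178,291,200 ✓. So n = 14.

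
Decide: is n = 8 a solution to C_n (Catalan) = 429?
No

Explanation: C_8 = C(16,8)/(8+1) = 12,870/9 = 1,430, which does not equal 429.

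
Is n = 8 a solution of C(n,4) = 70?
Yes
C(8,4) = 8·7·6·5/4! = 1,680/24 = 70, which equals 70.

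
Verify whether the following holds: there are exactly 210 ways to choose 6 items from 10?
C(10,6) = 210.

Answer: True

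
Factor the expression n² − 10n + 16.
(n − 2)(n − 8)

Working:
Seek roots whose sum is 10 and product is 16: (2, 8). So n² − 10n + 16 = (n − 2)(n − 8).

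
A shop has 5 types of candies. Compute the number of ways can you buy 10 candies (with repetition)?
1,001

Solution: Stars and bars: C(10+5-1, 10) = C(14, 10) = 1,001.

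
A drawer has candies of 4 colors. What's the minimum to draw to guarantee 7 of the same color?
25

Worst case: 6 of each = 24. One more: 25.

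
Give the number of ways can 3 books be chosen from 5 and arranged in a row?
60

Solution: P(5,3) = 5!/(5-3)! = 60.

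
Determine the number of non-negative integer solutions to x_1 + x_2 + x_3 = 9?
C(9+3-1, 3-1) = 55.
Final answer: 55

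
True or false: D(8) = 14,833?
True
Derangements of 8 elements: D(8) = (8-1)·[D(7) + D(6)] = 7·[1,854 + 265] = 14,833.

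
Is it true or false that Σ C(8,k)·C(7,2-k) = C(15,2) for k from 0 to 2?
True

Solution: Vandermonde's identity gives C(15,2) = 105; RHS C(15,2) = 105.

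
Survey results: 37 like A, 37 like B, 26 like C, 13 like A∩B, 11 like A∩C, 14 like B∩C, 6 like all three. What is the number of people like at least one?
|A∪B∪C| = 37+37+26-13-11-14+6 = 68.
Final answer: 68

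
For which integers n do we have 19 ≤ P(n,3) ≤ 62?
P(3,3)=6; P(4,3)=24; P(5,3)=60; P(6,3)=120. So valid n = 4, 5.

Answer: 4, 5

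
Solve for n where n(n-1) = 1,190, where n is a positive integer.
35
n² − n − 1,190 = 0, so n = (1 ± √(1 + 4·1,190))/2 = (1 ± √4,761)/2 = (1 ± 69)/2, i.e. n = 35 or n = -34. Taking the positive root, n = 35 (check: 35×34 = 1,190).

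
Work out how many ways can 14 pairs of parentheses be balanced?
2,674,440

Reasoning: Using the Catalan number formula: C_n = C(2n, n) / (n+1)
C_14 = C(28, 14) / (14+1)
     = 40116600 / 15
     = 2,674,440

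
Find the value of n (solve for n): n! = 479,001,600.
12

Explanation: n! is strictly increasing. 10! = 3,628,800, 11! = 39,916,800, 12! = 479,001,600 ✓. So n = 12.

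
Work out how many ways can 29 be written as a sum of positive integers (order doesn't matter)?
Pentagonal recurrence p(n) = p(n−1) + p(n−2) − p(n−5) − p(n−7) + …: p(29) = p(28) + p(27) − p(24) − p(22) + p(17) + p(14) − p(7) − p(3) = 3,718 + 3,010 − 1,575 − 1,002 + 297 + 135 − 15 − 3 = 4,565.
Final answer: 4,565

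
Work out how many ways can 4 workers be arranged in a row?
24

Arrangements of 4 distinct objects: 4! = 24.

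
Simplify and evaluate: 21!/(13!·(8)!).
This is C(21,13) = 203,490.

Answer: 203,490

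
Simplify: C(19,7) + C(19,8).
125,970

By Pascal's identity: C(20,8) = 125,970.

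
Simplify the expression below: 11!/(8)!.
990

Reasoning: This equals 11×10×9 = 990.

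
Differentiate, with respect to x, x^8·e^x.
(8x^7 + x^8)e^x

Product rule: d/dx[x^8]·e^x + x^8·d/dx[e^x] = 8x^{7}e^x + x^8e^x.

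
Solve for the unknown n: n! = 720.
n! is strictly increasing. 4! = 24, 5! = 120, 6! = 720 ✓. So n = 6.
Final answer: 6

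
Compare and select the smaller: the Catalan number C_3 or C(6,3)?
C_3

Reasoning: C_3 = C(6,3)/(3+1) = 20/4 = 5; C(6,3) = 20.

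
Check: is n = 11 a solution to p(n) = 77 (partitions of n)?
No

Pentagonal recurrence p(n) = p(n−1) + p(n−2) − p(n−5) − p(n−7) + …: p(11) = p(10) + p(9) − p(6) − p(4) = 42 + 30 − 11 − 5 = 56, which does not equal 77.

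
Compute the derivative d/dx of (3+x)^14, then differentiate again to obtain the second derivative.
182(3+x)^12

Solution: First derivative: 14(3+x)^{13}. Second derivative: 14·13·(3+x)^{12} = 182(3+x)^{12}.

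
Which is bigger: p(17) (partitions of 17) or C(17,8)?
C(17,8)

Working:
Pentagonal recurrence p(n) = p(n−1) + p(n−2) − p(n−5) − p(n−7) + …: p(17) = p(16) + p(15) − p(12) − p(10) + p(5) + p(2) = 231 + 176 − 77 − 42 + 7 + 2 = 297; C(17,8) = 24,310.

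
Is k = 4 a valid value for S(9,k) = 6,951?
S(9,4) = 4·S(8,4) + S(8,3) = 4·1,701 + 966 = 7,770, which does not equal 6,951.
Final answer: No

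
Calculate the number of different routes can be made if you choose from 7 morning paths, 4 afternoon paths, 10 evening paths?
280

By the multiplication principle: 7 × 4 × 10 = 280.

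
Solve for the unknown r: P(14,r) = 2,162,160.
P(14,r) = 14·13·…·(14−r+1), a product of r factors. Multiplying down from 14: 14 = 14; 14·13 = 182; 14·13·12 = 2,184; 14·13·12·11 = 24,024; 14·13·12·11·10 = 240,240; 14·13·12·11·10·9 = 2,162,160 ✓ (6 factors). So r = 6.
Final answer: 6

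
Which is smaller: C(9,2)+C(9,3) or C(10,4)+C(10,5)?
C(9,2)+C(9,3)

Working:
First=120, Second=462.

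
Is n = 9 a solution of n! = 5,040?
No

Solution: 9! = 9·8! = 9·40,320 = 362,880, which does not equal 5,040.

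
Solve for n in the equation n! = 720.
n! is strictly increasing. 4! = 24, 5! = 120, 6! = 720 ✓. So n = 6.

Answer: 6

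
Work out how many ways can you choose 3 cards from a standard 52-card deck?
22,100

Solution: C(52,3) = 22,100.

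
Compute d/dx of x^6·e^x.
(6x^5 + x^6)e^x

Solution: Product rule: d/dx[x^6]·e^x + x^6·d/dx[e^x] = 6x^{5}e^x + x^6e^x.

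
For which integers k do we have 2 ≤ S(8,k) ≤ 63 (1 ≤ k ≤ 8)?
7

Solution: S(8,1)=1; S(8,2)=127; S(8,3)=966; S(8,4)=1,701; S(8,5)=1,050; S(8,6)=266; S(8,7)=28; S(8,8)=1. So valid k = 7.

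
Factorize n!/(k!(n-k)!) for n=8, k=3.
C(8,3) = 56

Explanation: This is the binomial coefficient C(8,3) = 56.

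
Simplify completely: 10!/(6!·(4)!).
210

Working:
This is C(10,6) = 210.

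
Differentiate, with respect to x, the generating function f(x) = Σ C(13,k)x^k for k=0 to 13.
Σ k·C(13,k)x^(k-1) for k=1 to 13

Solution: Term-by-term differentiation gives Σ k·C(13,k)x^{k-1} for k=1 to 13.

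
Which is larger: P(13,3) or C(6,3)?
P(13,3)
P(13,3)=1,716, C(6,3)=20.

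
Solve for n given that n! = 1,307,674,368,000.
15

Working:
n! is strictly increasing. 13! = 6,227,020,800, 14! = 87,178,291,200, 15! = 1,307,674,368,000 ✓. So n = 15.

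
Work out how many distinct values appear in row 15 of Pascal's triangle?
8

Explanation: Row 15 has entries C(15,0)..C(15,15); by symmetry C(15,k)=C(15,15-k), giving 8 distinct values.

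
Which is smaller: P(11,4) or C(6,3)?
C(6,3)

Reasoning: P(11,4)=7,920, C(6,3)=20.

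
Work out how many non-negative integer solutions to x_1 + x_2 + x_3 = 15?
136

Solution: C(15+3-1, 3-1) = 136.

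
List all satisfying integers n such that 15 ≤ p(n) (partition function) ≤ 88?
7, 8, 9, 10, 11, 12

Working:
Tabulating p(n) via p(n) = p(n−1) + p(n−2) − p(n−5) − p(n−7) + …: p(6)=11; p(7)=15; p(8)=22; p(9)=30; p(10)=42; p(11)=56; p(12)=77; p(13)=101. So valid n = 7, 8, 9, 10, 11, 12.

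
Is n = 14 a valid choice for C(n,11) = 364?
Yes

Reasoning: C(14,11) = 14·13·12·11·10·9·8·7·6·5·4/11! = 14,529,715,200/39,916,800 = 364, which equals 364.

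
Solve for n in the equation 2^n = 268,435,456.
28

Solution: 268,435,456 = 1,024 × 1,024 × 256 = 2^10 × 2^10 × 2^8 = 2^28, so n = 28.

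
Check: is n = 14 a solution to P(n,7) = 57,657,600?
No

Solution: P(14,7) = 14·13·12·11·10·9·8 = 17,297,280, which does not equal 57,657,600.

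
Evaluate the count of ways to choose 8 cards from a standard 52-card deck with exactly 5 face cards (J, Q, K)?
7,824,960

Solution: 12 face cards and 40 non-face cards: C(12,5) × C(40,3) = 792 × 9,880 = 7,824,960.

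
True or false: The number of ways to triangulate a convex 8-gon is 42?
False

Triangulations of a convex 8-gon are counted by the Catalan number C_6: C_6 = C(12,6)/(6+1) = 924/7 = 132.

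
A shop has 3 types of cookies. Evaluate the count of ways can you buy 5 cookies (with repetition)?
21
Stars and bars: C(5+3-1, 5) = C(7, 5) = 21.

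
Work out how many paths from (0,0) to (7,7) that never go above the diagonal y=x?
429

Explanation: Counted by the Catalan number C_7: C_7 = C(14,7)/(7+1) = 3,432/8 = 429.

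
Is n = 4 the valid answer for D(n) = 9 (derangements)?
D(4) = (4-1)·[D(3) + D(2)] = 3·[2 + 1] = 9, which equals 9.
Final answer: Yes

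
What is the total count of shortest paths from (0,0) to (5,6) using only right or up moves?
462

Working:
Choose 5 rights from 11 moves: C(11,5) = 462.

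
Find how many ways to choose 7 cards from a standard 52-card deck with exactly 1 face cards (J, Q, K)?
46,060,560

Explanation: 12 face cards and 40 non-face cards: C(12,1) × C(40,6) = 12 × 3,838,380 = 46,060,560.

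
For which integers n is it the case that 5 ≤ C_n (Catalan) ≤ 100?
3, 4, 5

Explanation: C_2=2; C_3=5; C_4=14; C_5=42; C_6=132. So valid n = 3, 4, 5.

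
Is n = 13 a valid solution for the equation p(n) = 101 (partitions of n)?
Yes

Explanation: Pentagonal recurrence p(n) = p(n−1) + p(n−2) − p(n−5) − p(n−7) + …: p(13) = p(12) + p(11) − p(8) − p(6) + p(1) = 77 + 56 − 22 − 11 + 1 = 101, which equals 101.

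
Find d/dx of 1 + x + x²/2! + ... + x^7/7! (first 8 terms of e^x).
Differentiating term by term gives the first 7 terms of e^x.
Final answer: 1 + x + x²/2! + ... + x^6/6!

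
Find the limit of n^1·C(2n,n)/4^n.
∞

Reasoning: C(2n,n) ~ 4^n/√(πn), so n^1·C(2n,n)/4^n ~ n^(1 − 1/2)/√π → ∞.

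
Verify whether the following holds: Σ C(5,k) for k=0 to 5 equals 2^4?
False

Reasoning: Binomial theorem: Σ C(5,k) = (1+1)^5 = 2^5 = 32; RHS 2^4 = 16.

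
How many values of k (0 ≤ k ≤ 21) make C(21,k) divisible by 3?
16

Solution: Checking C(21,k) mod 3 for k = 0..21: divisible at k = 1, 2, 4, 5, 6, 7, 8, 10, 11, 13, 14, 15, 16, 17, 19, 20. That's 16 values.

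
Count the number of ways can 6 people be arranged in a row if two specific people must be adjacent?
240

Explanation: Treat pair as unit: (6-1)! arrangements × 2 internal orders = 240.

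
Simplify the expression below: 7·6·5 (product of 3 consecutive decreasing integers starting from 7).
210

Explanation: This is P(7,3) = 7!/(4)! = 210.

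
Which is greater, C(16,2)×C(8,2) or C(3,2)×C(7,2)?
C(16,2)×C(8,2)

C(16,2)×C(8,2)=3,360, C(3,2)×C(7,2)=63.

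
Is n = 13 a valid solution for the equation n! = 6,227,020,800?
13! = 13·12! = 13·479,001,600 = 6,227,020,800, which equals 6,227,020,800.

Answer: Yes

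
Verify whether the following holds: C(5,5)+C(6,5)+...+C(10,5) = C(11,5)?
True

Working:
Hockey stick identity gives Σ = C(11,6) = 462; RHS C(11,5) = 462.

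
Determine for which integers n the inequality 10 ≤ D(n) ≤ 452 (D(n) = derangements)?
5, 6

Using D(n) = (n−1)[D(n−1) + D(n−2)] with D(1)=0, D(2)=1: D(4)=9; D(5)=44; D(6)=265; D(7)=1,854. So valid n = 5, 6.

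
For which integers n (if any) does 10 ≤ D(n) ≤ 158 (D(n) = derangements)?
5
Using D(n) = (n−1)[D(n−1) + D(n−2)] with D(1)=0, D(2)=1: D(4)=9; D(5)=44; D(6)=265. So valid n = 5.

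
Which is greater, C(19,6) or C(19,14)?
C(19,6)

Explanation: C(19,6)=27,132, C(19,14)=11,628.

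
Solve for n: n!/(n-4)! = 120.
5

Working:
n!/(n-4)! = n×(n-1)×(n-2)×(n-3), a product of 4 consecutive integers ≈ (n−1.5)^4. 120^(1/4) + 1.5 ≈ 4.8; check n = 5: 5×4×3×2 = 120 ✓. So n = 5.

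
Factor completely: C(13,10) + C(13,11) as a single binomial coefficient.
C(14,11)

Reasoning: By Pascal's identity: C(13,10) + C(13,11) = C(14,11) = 364.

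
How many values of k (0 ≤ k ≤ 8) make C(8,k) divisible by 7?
5
Checking C(8,k) mod 7 for k = 0..8: divisible at k = 2, 3, 4, 5, 6. That's 5 values.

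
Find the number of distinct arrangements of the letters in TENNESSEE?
Word has 9 letters (T=1, E=4, N=2, S=2). Arrangements: 9!/Π(k!) = 3,780.

Answer: 3,780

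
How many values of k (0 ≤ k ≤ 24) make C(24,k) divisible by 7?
9

Reasoning: Checking C(24,k) mod 7 for k = 0..24: divisible at k = 4, 5, 6, 11, 12, 13, 18, 19, 20. That's 9 values.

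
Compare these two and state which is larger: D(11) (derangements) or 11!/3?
D(11) = (11-1)·[D(10) + D(9)] = 10·[1,334,961 + 133,496] = 14,684,570; 11!/3 = 39,916,800/3 = 13,305,600.
Final answer: D(11)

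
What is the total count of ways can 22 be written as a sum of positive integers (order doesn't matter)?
1,002

Solution: Pentagonal recurrence p(n) = p(n−1) + p(n−2) − p(n−5) − p(n−7) + …: p(22) = p(21) + p(20) − p(17) − p(15) + p(10) + p(7) − p(0) = 792 + 627 − 297 − 176 + 42 + 15 − 1 = 1,002.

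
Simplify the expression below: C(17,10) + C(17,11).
31,824
By Pascal's identity: C(18,11) = 31,824.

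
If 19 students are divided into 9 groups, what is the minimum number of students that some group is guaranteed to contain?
3

Explanation: Pigeonhole: ⌈19/9⌉ = 3.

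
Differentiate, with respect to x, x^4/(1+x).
Quotient rule: [4x^{3}(1+x) - x^4]/(1+x)².
Final answer: (4x^3(1+x) - x^4)/(1+x)²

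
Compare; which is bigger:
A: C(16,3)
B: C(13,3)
A
A=C(16,3)=560, B=C(13,3)=286.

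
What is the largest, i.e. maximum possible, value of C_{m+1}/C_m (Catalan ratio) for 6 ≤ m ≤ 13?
18/5

Working:
C_{m+1}/C_m = 2(2m+1)/(m+2), which increases with m. Maximum at m = 13: 2·27/15 = 18/5.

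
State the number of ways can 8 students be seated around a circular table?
5,040

Solution: Circular arrangements: (8-1)! = 5,040.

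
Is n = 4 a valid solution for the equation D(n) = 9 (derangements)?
Yes

Explanation: D(4) = (4-1)·[D(3) + D(2)] = 3·[2 + 1] = 9, which equals 9.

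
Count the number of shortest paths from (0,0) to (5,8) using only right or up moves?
1,287

Explanation: Choose 5 rights from 13 moves: C(13,5) = 1,287.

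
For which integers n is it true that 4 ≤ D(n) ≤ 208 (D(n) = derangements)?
4, 5
Using D(n) = (n−1)[D(n−1) + D(n−2)] with D(1)=0, D(2)=1: D(3)=2; D(4)=9; D(5)=44; D(6)=265. So valid n = 4, 5.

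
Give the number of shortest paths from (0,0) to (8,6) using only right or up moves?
3,003

Working:
Choose 8 rights from 14 moves: C(14,8) = 3,003.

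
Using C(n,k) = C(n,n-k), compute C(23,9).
817,190

C(23,9) = C(23,14) = 817,190.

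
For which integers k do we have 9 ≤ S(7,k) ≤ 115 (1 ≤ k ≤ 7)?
2, 6

Explanation: S(7,1)=1; S(7,2)=63; S(7,3)=301; S(7,4)=350; S(7,5)=140; S(7,6)=21; S(7,7)=1. So valid k = 2, 6.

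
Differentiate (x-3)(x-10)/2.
d/dx[(x-3)(x-10)] = (x-10) + (x-3) = 2x - 13. Dividing by 2 gives (2x - 13)/2.
Final answer: (2x - 13)/2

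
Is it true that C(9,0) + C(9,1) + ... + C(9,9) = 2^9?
True

Solution: Binomial theorem with x = y = 1: Σ C(9,i) = (1+1)^9 = 2^9 = 512. The statement holds.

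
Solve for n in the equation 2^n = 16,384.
16,384 = 1,024 × 16 = 2^10 × 2^4 = 2^14, so n = 14.
Final answer: 14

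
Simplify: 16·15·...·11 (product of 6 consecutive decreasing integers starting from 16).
5,765,760

Reasoning: This is P(16,6) = 16!/(10)! = 5,765,760.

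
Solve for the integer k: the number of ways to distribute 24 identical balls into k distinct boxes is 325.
Stars and bars: the count is C(24+k−1, k−1), increasing in k. k=2: C(25,1) = 25, k=3: C(26,2) = 325 ✓. So k = 3.

Answer: 3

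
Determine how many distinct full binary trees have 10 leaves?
Using the Catalan number formula: C_n = C(2n, n) / (n+1)
C_9 = C(18, 9) / (9+1)
     = 48620 / 10
     = 4,862

Answer: 4,862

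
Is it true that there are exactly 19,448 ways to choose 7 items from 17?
True

Working:
C(17,7) = 19,448.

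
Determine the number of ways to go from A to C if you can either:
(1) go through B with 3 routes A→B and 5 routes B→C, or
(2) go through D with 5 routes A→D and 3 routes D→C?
30

Working:
Route via B: 3×5=15. Route via D: 5×3=15. Total: 30.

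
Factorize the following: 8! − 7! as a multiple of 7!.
7 × 7! = 35,280

Explanation: 8! − 7! = 8·7! − 7! = (8 − 1)·7! = 7 × 7! = 35,280.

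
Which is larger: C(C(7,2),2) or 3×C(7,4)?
C(C(7,2),2)=210, 3×C(7,4)=105.
Final answer: C(C(7,2),2)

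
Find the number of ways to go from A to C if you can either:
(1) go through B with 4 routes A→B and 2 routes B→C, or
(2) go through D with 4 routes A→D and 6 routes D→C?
Route via B: 4×2=8. Route via D: 4×6=24. Total: 32.
Final answer: 32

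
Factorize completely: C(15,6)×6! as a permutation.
P(15,6)

C(15,6)×6! = [15!/(6!(9)!)]×6! = 15!/(9)! = P(15,6) = 3,603,600.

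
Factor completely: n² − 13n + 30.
(n − 3)(n − 10)

Explanation: Seek roots whose sum is 13 and product is 30: (3, 10). So n² − 13n + 30 = (n − 3)(n − 10).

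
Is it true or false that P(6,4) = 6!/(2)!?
True
Permutation formula P(n,k) = n!/(n-k)!: 6!/2! = 720/2 = 360 = P(6,4). The statement holds.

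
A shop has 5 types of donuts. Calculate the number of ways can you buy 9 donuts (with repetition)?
715
Stars and bars: C(9+5-1, 9) = C(13, 9) = 715.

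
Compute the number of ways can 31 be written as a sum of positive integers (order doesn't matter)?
6,842
Pentagonal recurrence p(n) = p(n−1) + p(n−2) − p(n−5) − p(n−7) + …: p(31) = p(30) + p(29) − p(26) − p(24) + p(19) + p(16) − p(9) − p(5) = 5,604 + 4,565 − 2,436 − 1,575 + 490 + 231 − 30 − 7 = 6,842.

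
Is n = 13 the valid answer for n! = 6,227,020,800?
Yes

Solution: 13! = 13·12! = 13·479,001,600 = 6,227,020,800, which equals 6,227,020,800.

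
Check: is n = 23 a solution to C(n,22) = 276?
No

Solution: C(23,22) = 23·22·21·20·19·18·17·16·15·14·13·12·11·10·9·8·7·6·5·4·3·2/22! = 25,852,016,738,884,976,640,000/1,124,000,727,777,607,680,000 = 23, which does not equal 276.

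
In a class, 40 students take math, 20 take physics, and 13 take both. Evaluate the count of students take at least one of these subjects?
47

|A∪B| = |A|+|B|-|A∩B| = 40+20-13 = 47.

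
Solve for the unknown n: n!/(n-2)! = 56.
n!/(n-2)! = n×(n-1), a product of 2 consecutive integers ≈ (n−0.5)^2. 56^(1/2) + 0.5 ≈ 8.0; check n = 8: 8×7 = 56 ✓. So n = 8.

Answer: 8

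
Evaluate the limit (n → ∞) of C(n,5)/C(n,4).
∞
C(n,5)/C(n,4) = (n-4)/5 → ∞ as n → ∞.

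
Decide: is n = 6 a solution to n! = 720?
Yes

Reasoning: 6! = 6·5! = 6·120 = 720, which equals 720.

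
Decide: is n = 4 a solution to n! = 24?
Yes

4! = 4·3! = 4·6 = 24, which equals 24.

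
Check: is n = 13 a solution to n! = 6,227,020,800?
Yes

Solution: 13! = 13·12! = 13·479,001,600 = 6,227,020,800, which equals 6,227,020,800.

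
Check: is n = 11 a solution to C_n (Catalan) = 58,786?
Yes

Explanation: C_11 = C(22,11)/(11+1) = 705,432/12 = 58,786, which equals 58,786.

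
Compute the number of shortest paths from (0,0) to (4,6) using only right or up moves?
210

Reasoning: Choose 4 rights from 10 moves: C(10,4) = 210.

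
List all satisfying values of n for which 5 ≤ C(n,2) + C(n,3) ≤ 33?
4, 5

Working:
C(3,2)+C(3,3)=4; C(4,2)+C(4,3)=10; C(5,2)+C(5,3)=20; C(6,2)+C(6,3)=35. So valid n = 4, 5.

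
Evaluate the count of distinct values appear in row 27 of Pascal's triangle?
14

Working:
Row 27 has entries C(27,0)..C(27,27); by symmetry C(27,k)=C(27,27-k), giving 14 distinct values.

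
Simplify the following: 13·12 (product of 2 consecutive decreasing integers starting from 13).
This is P(13,2) = 13!/(11)! = 156.
Final answer: 156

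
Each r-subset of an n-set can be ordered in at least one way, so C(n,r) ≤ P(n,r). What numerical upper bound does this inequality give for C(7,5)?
P(7,5) = 7·6·5·4·3 = 2,520, so C(7,5) ≤ 2,520. (The bound is loose by a factor of 5! = 120: C(7,5) = 2,520/120 = 21.)

Answer: 2,520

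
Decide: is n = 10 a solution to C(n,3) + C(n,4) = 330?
Yes

Solution: C(10,3) + C(10,4) = 120 + 210 = 330, which equals 330.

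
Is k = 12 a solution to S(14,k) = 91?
No
S(14,12) = 12·S(13,12) + S(13,11) = 12·78 + 2,431 = 3,367, which does not equal 91.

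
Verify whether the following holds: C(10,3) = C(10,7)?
Symmetry C(n,k) = C(n,n-k): C(10,3) = 120 and C(10,7) = 120. Both sides agree, so the statement holds.

Answer: True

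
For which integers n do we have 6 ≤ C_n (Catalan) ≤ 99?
4, 5

Solution: C_3=5; C_4=14; C_5=42; C_6=132. So valid n = 4, 5.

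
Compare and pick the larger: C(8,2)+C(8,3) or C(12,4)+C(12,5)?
C(12,4)+C(12,5)

Reasoning: First=84, Second=1,287.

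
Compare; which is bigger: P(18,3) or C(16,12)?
P(18,3)

P(18,3)=4,896, C(16,12)=1,820.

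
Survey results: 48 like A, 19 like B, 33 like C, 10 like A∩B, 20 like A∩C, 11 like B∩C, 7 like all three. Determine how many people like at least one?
66

|A∪B∪C| = 48+19+33-10-20-11+7 = 66.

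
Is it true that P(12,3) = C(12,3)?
P(12,3) = 1,320 but C(12,3) = 220; they differ by a factor of 3! = 6, so the statement does not hold.
Final answer: False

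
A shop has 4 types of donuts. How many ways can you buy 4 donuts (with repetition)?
35

Reasoning: Stars and bars: C(4+4-1, 4) = C(7, 4) = 35.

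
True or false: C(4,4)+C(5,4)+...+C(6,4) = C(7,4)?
False

Hockey stick identity gives Σ = C(7,5) = 21; RHS C(7,4) = 35.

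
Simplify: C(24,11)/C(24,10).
14/11
C(n,k+1)/C(n,k) = (n−k)/(k+1). Here (24−10)/(10+1) = 14/11 = 14/11.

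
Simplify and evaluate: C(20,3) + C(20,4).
5,985

Working:
By Pascal's identity: C(21,4) = 5,985.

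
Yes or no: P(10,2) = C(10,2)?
No

Explanation: P(10,2) = 90 but C(10,2) = 45; they differ by a factor of 2! = 2, so the statement does not hold.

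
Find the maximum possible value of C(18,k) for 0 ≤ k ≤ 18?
48,620
Maximum at k = 9: C(18,9) = 48,620.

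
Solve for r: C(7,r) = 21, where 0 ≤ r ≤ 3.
2

C(7,r) is increasing for 0 ≤ r ≤ 3. Stepping up (C(7,r+1) = C(7,r)·(7−r)/(r+1)): C(7,1) = 7, C(7,2) = 21 ✓. So r = 2.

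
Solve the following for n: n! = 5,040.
7

Solution: n! is strictly increasing. 5! = 120, 6! = 720, 7! = 5,040 ✓. So n = 7.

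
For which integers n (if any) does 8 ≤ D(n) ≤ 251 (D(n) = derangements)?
4, 5

Reasoning: Using D(n) = (n−1)[D(n−1) + D(n−2)] with D(1)=0, D(2)=1: D(3)=2; D(4)=9; D(5)=44; D(6)=265. So valid n = 4, 5.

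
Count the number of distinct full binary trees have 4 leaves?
Using the Catalan number formula: C_n = C(2n, n) / (n+1)
C_3 = C(6, 3) / (3+1)
     = 20 / 4
     = 5
Final answer: 5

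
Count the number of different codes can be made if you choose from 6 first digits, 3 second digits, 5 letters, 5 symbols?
By the multiplication principle: 6 × 3 × 5 × 5 = 450.

Answer: 450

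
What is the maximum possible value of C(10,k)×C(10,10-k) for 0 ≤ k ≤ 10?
63,504

Explanation: C(10,k)·C(10,10-k) = C(10,k)², maximised at the centre k = 5: C(10,5)² = 63,504.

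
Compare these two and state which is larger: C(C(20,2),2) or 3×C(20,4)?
C(C(20,2),2)=17,955, 3×C(20,4)=14,535.
Final answer: C(C(20,2),2)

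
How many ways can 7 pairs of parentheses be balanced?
429

Using the Catalan number formula: C_n = C(2n, n) / (n+1)
C_7 = C(14, 7) / (7+1)
     = 3432 / 8
     = 429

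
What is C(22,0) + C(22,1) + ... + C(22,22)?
4,194,304

Solution: Sum of binomial coefficients = 2^22 = 4,194,304.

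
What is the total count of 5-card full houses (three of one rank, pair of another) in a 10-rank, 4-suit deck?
2,160

Reasoning: Triple rank: 10. Triple suits: C(4,3)=4. Pair rank: 9. Pair suits: C(4,2)=6. Total: 2,160.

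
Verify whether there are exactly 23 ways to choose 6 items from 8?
False

C(8,6) = 28 ≠ 23.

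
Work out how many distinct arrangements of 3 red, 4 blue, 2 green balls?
1,260

Solution: Multinomial: 9!/(3! × 4! × 2!) = 1,260.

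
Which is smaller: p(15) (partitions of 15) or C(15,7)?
p(15)

Solution: Pentagonal recurrence p(n) = p(n−1) + p(n−2) − p(n−5) − p(n−7) + …: p(15) = p(14) + p(13) − p(10) − p(8) + p(3) + p(0) = 135 + 101 − 42 − 22 + 3 + 1 = 176; C(15,7) = 6,435.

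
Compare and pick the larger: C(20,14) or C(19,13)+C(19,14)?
Equal

Working:
By Pascal's identity: C(20,14) = C(19,13)+C(19,14) = 38,760. Equal.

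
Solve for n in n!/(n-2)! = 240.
16
n!/(n-2)! = n×(n-1), a product of 2 consecutive integers ≈ (n−0.5)^2. 240^(1/2) + 0.5 ≈ 16.0; check n = 16: 16×15 = 240 ✓. So n = 16.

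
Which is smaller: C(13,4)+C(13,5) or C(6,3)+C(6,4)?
C(6,3)+C(6,4)

Reasoning: First=2,002, Second=35.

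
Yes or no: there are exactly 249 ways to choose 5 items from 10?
C(10,5) = 252 ≠ 249.
Final answer: No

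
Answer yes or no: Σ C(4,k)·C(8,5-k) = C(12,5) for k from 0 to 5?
Vandermonde's identity gives C(12,5) = 792; RHS C(12,5) = 792.

Answer: Yes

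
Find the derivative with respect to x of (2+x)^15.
Using the power rule: d/dx (2+x)^15 = 15(2+x)^{14}.
Final answer: 15(2+x)^14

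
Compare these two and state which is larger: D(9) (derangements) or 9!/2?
9!/2
D(9) = (9-1)·[D(8) + D(7)] = 8·[14,833 + 1,854] = 133,496; 9!/2 = 362,880/2 = 181,440.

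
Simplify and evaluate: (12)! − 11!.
439,084,800
(12)! − 11! = (12)·11! − 11! = (12−1)·11! = 11·11! = 439,084,800.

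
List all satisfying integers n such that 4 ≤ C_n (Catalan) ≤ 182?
3, 4, 5, 6

C_2=2; C_3=5; C_4=14; C_5=42; C_6=132; C_7=429. So valid n = 3, 4, 5, 6.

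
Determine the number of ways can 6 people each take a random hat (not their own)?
265

Working:
Using D(n) = (n-1)[D(n-1) + D(n-2)]:
D(6) = (6-1) × [D(5) + D(4)]
      = 5 × [44 + 9]
      = 5 × 53
      = 265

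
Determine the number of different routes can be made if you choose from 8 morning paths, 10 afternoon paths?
By the multiplication principle: 8 × 10 = 80.
Final answer: 80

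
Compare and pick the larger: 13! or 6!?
13!=6,227,020,800, 6!=720. 13! > 6!.
Final answer: 13!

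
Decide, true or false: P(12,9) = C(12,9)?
False

Reasoning: P(12,9) = 79,833,600 but C(12,9) = 220; they differ by a factor of 9! = 362880, so the statement does not hold.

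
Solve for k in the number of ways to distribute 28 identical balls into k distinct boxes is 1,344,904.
Stars and bars: the count is C(28+k−1, k−1), increasing in k. k=5: C(32,4) = 35,960, k=6: C(33,5) = 237,336, k=7: C(34,6) = 1,344,904 ✓. So k = 7.

Answer: 7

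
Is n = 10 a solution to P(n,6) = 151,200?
P(10,6) = 10·9·8·7·6·5 = 151,200, which equals 151,200.
Final answer: Yes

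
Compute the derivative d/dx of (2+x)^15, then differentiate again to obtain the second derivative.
210(2+x)^13

Solution: First derivative: 15(2+x)^{14}. Second derivative: 15·14·(2+x)^{13} = 210(2+x)^{13}.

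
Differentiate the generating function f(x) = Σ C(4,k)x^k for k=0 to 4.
Σ k·C(4,k)x^(k-1) for k=1 to 4

Working:
Term-by-term differentiation gives Σ k·C(4,k)x^{k-1} for k=1 to 4.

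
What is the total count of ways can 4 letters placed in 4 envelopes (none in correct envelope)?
Using D(n) = (n-1)[D(n-1) + D(n-2)]:
D(4) = (4-1) × [D(3) + D(2)]
      = 3 × [2 + 1]
      = 3 × 3
      = 9
Final answer: 9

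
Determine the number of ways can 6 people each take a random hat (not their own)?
265
Using D(n) = (n-1)[D(n-1) + D(n-2)]:
D(6) = (6-1) × [D(5) + D(4)]
      = 5 × [44 + 9]
      = 5 × 53
      = 265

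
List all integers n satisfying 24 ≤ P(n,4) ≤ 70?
P(3,4)=0; P(4,4)=24; P(5,4)=120. So valid n = 4.
Final answer: 4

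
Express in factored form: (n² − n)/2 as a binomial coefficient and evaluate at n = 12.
C(n,2); C(12,2) = 66
(n² − n)/2 = n(n−1)/2 = C(n,2). At n = 12: C(12,2) = 66.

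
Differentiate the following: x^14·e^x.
(14x^13 + x^14)e^x

Reasoning: Product rule: d/dx[x^14]·e^x + x^14·d/dx[e^x] = 14x^{13}e^x + x^14e^x.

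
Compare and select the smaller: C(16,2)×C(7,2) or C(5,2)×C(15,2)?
C(5,2)×C(15,2)

C(16,2)×C(7,2)=2,520, C(5,2)×C(15,2)=1,050.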